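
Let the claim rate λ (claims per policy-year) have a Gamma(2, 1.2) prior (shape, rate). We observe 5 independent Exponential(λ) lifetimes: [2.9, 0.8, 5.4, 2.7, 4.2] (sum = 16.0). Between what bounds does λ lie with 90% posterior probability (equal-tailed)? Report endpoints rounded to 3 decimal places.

[0.191, 0.689]

Posterior: Gamma(2+5, 1.2+16.0) = Gamma(7, 17.2) (shape, rate).
Equal-tailed 90% interval: Gamma(7, 17.2) quantiles at 0.05 and 0.95.
Posterior mean ≈ 0.407, SD ≈ 0.154; a Normal approximation gives roughly [0.154, 0.660].
Exact: lower = 0.191; upper = 0.689.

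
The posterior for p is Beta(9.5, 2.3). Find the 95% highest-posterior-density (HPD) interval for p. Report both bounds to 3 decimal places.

[0.590, 0.986]

The posterior is unimodal and skewed, so the HPD interval has equal density at both endpoints and is the shortest 95% interval.
Solving f(0.590) = f(0.986) with F(0.986) − F(0.590) = 0.95 gives [0.590, 0.986].
For comparison, the equal-tailed interval is [0.548, 0.967]; the HPD is narrower and shifted toward the mode.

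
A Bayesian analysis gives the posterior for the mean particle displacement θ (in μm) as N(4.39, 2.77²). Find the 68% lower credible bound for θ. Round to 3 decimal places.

3.094

Need L with P(θ ≥ L) = 0.68: L = 4.39 − z_{0.32}·2.77.
z = 0.468; L = 4.39 − 0.468 × 2.77 = 3.094.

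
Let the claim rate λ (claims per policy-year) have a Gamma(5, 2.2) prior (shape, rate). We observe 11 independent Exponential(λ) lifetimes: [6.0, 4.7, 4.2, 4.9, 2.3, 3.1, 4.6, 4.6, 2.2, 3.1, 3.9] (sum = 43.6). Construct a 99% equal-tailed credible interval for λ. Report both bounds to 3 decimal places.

Posterior: Gamma(5+11, 2.2+43.6) = Gamma(16, 45.8) (shape, rate).
Equal-tailed 99% interval: Gamma(16, 45.8) quantiles at 0.005 and 0.995.
Posterior mean ≈ 0.349, SD ≈ 0.087; a Normal approximation gives roughly [0.124, 0.574].
Exact: lower = 0.165; upper = 0.615.

[0.165, 0.615]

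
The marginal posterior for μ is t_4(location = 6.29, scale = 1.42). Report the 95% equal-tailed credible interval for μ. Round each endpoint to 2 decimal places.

The t_4 distribution is symmetric; the 95% interval is 6.29 ± t·1.42 with t_{0.975,4} = 2.776.
Half-width: 2.776 × 1.42 = 3.94.
6.29 − 3.94 = 2.35; 6.29 + 3.94 = 10.23.

[2.35, 10.23]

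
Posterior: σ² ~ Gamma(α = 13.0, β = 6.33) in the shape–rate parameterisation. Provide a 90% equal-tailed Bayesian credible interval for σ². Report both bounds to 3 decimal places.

Posterior: Gamma(shape 13.0, rate 6.33).
Equal-tailed 90% interval: Gamma(13.0, 6.33) quantiles at 0.05 and 0.95.
Posterior mean ≈ 2.054, SD ≈ 0.570; a Normal approximation gives roughly [1.117, 2.991].
Exact: lower = 1.215; upper = 3.071.

[1.215, 3.071]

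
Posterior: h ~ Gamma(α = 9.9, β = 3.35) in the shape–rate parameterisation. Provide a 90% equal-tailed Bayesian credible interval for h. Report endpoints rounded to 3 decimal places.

[1.598, 4.650]

Posterior: Gamma(shape 9.9, rate 3.35).
Equal-tailed 90% interval: Gamma(9.9, 3.35) quantiles at 0.05 and 0.95.
Posterior mean ≈ 2.955, SD ≈ 0.939; a Normal approximation gives roughly [1.410, 4.500].
Exact: lower = 1.598; upper = 4.650.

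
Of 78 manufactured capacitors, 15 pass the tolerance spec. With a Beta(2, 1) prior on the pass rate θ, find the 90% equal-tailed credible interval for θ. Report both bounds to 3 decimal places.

Posterior: Beta(2+15, 1+63) = Beta(17, 64).
Equal-tailed 90% interval: the 0.05 and 0.95 quantiles of Beta(17, 64).
Posterior mean ≈ 0.210, SD ≈ 0.045; a Normal approximation gives roughly [0.136, 0.284].
Exact: F⁻¹(0.05) = 0.140; F⁻¹(0.95) = 0.288.

[0.140, 0.288]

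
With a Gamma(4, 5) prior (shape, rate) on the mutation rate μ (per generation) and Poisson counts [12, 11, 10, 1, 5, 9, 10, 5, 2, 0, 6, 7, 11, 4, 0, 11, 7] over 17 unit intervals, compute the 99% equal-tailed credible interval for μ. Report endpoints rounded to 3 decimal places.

[4.057, 6.568]

Posterior: Gamma(4+111, 5+17) = Gamma(115, 22) (shape, rate).
Equal-tailed 99% interval: Gamma(115, 22) quantiles at 0.005 and 0.995.
Posterior mean ≈ 5.227, SD ≈ 0.487; a Normal approximation gives roughly [3.972, 6.483].
Exact: lower = 4.057; upper = 6.568.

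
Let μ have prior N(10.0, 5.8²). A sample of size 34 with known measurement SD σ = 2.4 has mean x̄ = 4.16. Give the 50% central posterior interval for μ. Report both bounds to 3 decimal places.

[3.912, 4.466]

Posterior precision = 1/5.8² + 34/2.4² = 0.0297 + 5.9028 = 5.9325, so posterior SD = 0.4106.
Posterior mean = (10.0/5.8² + 34·4.16/2.4²) / 5.9325 = 4.1893.
Interval: 4.1893 ± 0.674 × 0.4106 → [3.912, 4.466].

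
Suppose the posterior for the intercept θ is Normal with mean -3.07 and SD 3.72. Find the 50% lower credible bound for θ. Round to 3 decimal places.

Need L with P(θ ≥ L) = 0.50: L = -3.07 − z_{0.5}·3.72.
z = 0.000; L = -3.07 − 0.000 × 3.72 = -3.070.

-3.070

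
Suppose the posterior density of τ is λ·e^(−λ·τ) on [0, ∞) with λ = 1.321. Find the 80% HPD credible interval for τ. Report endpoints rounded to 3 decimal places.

The exponential density is strictly decreasing on [0, ∞), so the HPD interval is anchored at 0: [0, q] with P(τ ≤ q) = 0.80.
q = −ln(1 − 0.80) / 1.321 = 1.6094 / 1.321 = 1.218.

[0.000, 1.218]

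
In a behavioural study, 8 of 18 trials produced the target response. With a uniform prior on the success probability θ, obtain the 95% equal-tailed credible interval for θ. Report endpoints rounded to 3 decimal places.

[0.244, 0.665]

Posterior: Beta(1+8, 1+10) = Beta(9, 11).
Equal-tailed 95% interval: the 0.025 and 0.975 quantiles of Beta(9, 11).
Posterior mean ≈ 0.450, SD ≈ 0.109; a Normal approximation gives roughly [0.237, 0.663].
Exact: F⁻¹(0.025) = 0.244; F⁻¹(0.975) = 0.665.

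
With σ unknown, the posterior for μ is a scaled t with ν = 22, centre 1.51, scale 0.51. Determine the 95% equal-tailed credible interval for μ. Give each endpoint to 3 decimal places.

[0.452, 2.568]

The t_22 distribution is symmetric; the 95% interval is 1.51 ± t·0.51 with t_{0.975,22} = 2.074.
Half-width: 2.074 × 0.51 = 1.058.
1.51 − 1.058 = 0.452; 1.51 + 1.058 = 2.568.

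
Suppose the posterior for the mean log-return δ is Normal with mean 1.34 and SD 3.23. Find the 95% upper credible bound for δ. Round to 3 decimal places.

6.653

Need U with P(δ ≤ U) = 0.95: U = 1.34 + z_{0.05}·3.23.
z = 1.645; U = 1.34 + 1.645 × 3.23 = 6.653.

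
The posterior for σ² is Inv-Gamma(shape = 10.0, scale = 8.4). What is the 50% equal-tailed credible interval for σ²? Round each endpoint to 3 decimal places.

[0.705, 1.087]

Inverse-Gamma(10.0, 8.4) quantiles: F⁻¹(0.25) and F⁻¹(0.75).
Equivalently, 1/σ² ~ Gamma(10.0, rate = 8.4); invert its 0.75 and 0.25 quantiles.
Posterior mean ≈ 0.933, SD ≈ 0.330; a Normal approximation gives roughly [0.711, 1.156].
Exact: lower = 0.705; upper = 1.087.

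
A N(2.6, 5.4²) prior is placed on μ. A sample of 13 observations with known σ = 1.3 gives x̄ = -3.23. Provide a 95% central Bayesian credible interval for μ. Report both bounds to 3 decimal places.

Posterior precision = 1/5.4² + 13/1.3² = 0.0343 + 7.6923 = 7.7266, so posterior SD = 0.3598.
Posterior mean = (2.6/5.4² + 13·-3.23/1.3²) / 7.7266 = -3.2041.
Interval: -3.2041 ± 1.960 × 0.3598 → [-3.909, -2.499].

[-3.909, -2.499]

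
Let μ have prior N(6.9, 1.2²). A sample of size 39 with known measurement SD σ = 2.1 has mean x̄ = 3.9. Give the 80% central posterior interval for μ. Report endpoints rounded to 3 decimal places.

Posterior precision = 1/1.2² + 39/2.1² = 0.6944 + 8.8435 = 9.5380, so posterior SD = 0.3238.
Posterior mean = (6.9/1.2² + 39·3.9/2.1²) / 9.5380 = 4.1184.
Interval: 4.1184 ± 1.282 × 0.3238 → [3.703, 4.533].

[3.703, 4.533]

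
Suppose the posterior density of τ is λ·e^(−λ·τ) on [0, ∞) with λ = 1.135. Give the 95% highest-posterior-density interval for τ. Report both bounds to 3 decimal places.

[0.000, 2.639]

The exponential density is strictly decreasing on [0, ∞), so the HPD interval is anchored at 0: [0, q] with P(τ ≤ q) = 0.95.
q = −ln(1 − 0.95) / 1.135 = 2.9957 / 1.135 = 2.639.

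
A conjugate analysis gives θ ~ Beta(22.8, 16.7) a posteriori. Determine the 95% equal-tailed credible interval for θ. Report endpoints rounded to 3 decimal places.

[0.422, 0.725]

Posterior: Beta(22.8, 16.7).
Equal-tailed 95% interval: the 0.025 and 0.975 quantiles of Beta(22.8, 16.7).
Posterior mean ≈ 0.577, SD ≈ 0.078; a Normal approximation gives roughly [0.425, 0.729].
Exact: F⁻¹(0.025) = 0.422; F⁻¹(0.975) = 0.725.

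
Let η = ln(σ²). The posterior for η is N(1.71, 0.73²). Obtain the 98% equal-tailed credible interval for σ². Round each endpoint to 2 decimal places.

[1.01, 30.21]

On the log scale the 98% interval is 1.71 ± 2.326 × 0.73 = [0.0118, 3.4082].
Exponentiate: [e^0.0118, e^3.4082] = [1.01, 30.21].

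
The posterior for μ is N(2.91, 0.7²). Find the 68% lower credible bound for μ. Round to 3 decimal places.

2.583

Need L with P(μ ≥ L) = 0.68: L = 2.91 − z_{0.32}·0.7.
z = 0.468; L = 2.91 − 0.468 × 0.7 = 2.583.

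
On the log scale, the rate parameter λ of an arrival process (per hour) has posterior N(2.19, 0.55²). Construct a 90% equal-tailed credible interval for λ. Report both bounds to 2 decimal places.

[3.62, 22.08]

On the log scale the 90% interval is 2.19 ± 1.645 × 0.55 = [1.2853, 3.0947].
Exponentiate: [e^1.2853, e^3.0947] = [3.62, 22.08].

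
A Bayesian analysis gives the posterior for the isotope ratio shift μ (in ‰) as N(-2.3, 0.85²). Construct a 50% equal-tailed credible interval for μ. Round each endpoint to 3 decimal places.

[-2.873, -1.727]

The posterior is symmetric, so the 50% equal-tailed interval is μ = -2.3 ± z·0.85 with z = 0.674.
Half-width: 0.674 × 0.85 = 0.573.
-2.3 − 0.573 = -2.873; -2.3 + 0.573 = -1.727.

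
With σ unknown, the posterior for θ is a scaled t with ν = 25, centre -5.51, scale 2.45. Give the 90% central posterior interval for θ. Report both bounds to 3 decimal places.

[-9.695, -1.325]

The t_25 distribution is symmetric; the 90% interval is -5.51 ± t·2.45 with t_{0.95,25} = 1.708.
Half-width: 1.708 × 2.45 = 4.185.
-5.51 − 4.185 = -9.695; -5.51 + 4.185 = -1.325.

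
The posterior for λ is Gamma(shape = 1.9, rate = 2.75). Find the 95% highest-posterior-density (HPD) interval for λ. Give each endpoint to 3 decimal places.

The posterior is unimodal and skewed, so the HPD interval has equal density at both endpoints and is the shortest 95% interval.
Solving f(0.010) = f(1.671) with F(1.671) − F(0.010) = 0.95 gives [0.010, 1.671].
For comparison, the equal-tailed interval is [0.077, 1.963]; the HPD is narrower and shifted toward the mode.

[0.010, 1.671]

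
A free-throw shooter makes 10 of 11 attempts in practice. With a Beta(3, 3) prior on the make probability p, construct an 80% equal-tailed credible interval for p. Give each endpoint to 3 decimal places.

[0.629, 0.886]

Posterior: Beta(3+10, 3+1) = Beta(13, 4).
Equal-tailed 80% interval: the 0.1 and 0.9 quantiles of Beta(13, 4).
Posterior mean ≈ 0.765, SD ≈ 0.100; a Normal approximation gives roughly [0.637, 0.893].
Exact: F⁻¹(0.1) = 0.629; F⁻¹(0.9) = 0.886.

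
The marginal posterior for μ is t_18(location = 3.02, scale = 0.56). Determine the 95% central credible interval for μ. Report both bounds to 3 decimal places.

[1.843, 4.197]

The t_18 distribution is symmetric; the 95% interval is 3.02 ± t·0.56 with t_{0.975,18} = 2.101.
Half-width: 2.101 × 0.56 = 1.177.
3.02 − 1.177 = 1.843; 3.02 + 1.177 = 4.197.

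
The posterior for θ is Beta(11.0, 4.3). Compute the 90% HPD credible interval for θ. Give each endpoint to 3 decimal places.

[0.543, 0.902]

The posterior is unimodal and skewed, so the HPD interval has equal density at both endpoints and is the shortest 90% interval.
Solving f(0.543) = f(0.902) with F(0.902) − F(0.543) = 0.90 gives [0.543, 0.902].
For comparison, the equal-tailed interval is [0.520, 0.885]; the HPD is narrower and shifted toward the mode.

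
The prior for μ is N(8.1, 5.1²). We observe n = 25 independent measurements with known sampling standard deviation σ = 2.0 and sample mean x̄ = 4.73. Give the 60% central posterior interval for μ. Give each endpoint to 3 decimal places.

Posterior precision = 1/5.1² + 25/2.0² = 0.0384 + 6.2500 = 6.2884, so posterior SD = 0.3988.
Posterior mean = (8.1/5.1² + 25·4.73/2.0²) / 6.2884 = 4.7506.
Interval: 4.7506 ± 0.842 × 0.3988 → [4.415, 5.086].

[4.415, 5.086]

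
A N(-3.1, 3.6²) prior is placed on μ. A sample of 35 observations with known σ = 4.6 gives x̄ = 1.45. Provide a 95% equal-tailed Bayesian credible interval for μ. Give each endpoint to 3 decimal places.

Posterior precision = 1/3.6² + 35/4.6² = 0.0772 + 1.6541 = 1.7312, so posterior SD = 0.7600.
Posterior mean = (-3.1/3.6² + 35·1.45/4.6²) / 1.7312 = 1.2472.
Interval: 1.2472 ± 1.960 × 0.7600 → [-0.242, 2.737].

[-0.242, 2.737]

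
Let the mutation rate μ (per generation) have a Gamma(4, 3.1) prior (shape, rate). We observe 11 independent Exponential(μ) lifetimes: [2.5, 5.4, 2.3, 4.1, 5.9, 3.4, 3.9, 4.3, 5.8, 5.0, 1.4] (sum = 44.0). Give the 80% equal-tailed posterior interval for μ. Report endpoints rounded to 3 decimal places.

Posterior: Gamma(4+11, 3.1+44.0) = Gamma(15, 47.1) (shape, rate).
Equal-tailed 80% interval: Gamma(15, 47.1) quantiles at 0.1 and 0.9.
Posterior mean ≈ 0.318, SD ≈ 0.082; a Normal approximation gives roughly [0.213, 0.424].
Exact: lower = 0.219; upper = 0.427.

[0.219, 0.427]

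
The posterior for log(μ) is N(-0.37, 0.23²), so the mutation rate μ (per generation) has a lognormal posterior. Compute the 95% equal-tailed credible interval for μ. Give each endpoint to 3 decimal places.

[0.440, 1.084]

On the log scale the 95% interval is -0.37 ± 1.960 × 0.23 = [-0.8208, 0.0808].
Exponentiate: [e^-0.8208, e^0.0808] = [0.440, 1.084].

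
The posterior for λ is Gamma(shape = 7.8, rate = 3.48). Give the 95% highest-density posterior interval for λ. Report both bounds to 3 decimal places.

The posterior is unimodal and skewed, so the HPD interval has equal density at both endpoints and is the shortest 95% interval.
Solving f(0.818) = f(3.839) with F(3.839) − F(0.818) = 0.95 gives [0.818, 3.839].
For comparison, the equal-tailed interval is [0.955, 4.067]; the HPD is narrower and shifted toward the mode.

[0.818, 3.839]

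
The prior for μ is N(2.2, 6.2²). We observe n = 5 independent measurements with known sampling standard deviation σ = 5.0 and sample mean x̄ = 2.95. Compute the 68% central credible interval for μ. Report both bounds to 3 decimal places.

Posterior precision = 1/6.2² + 5/5.0² = 0.0260 + 0.2000 = 0.2260, so posterior SD = 2.1034.
Posterior mean = (2.2/6.2² + 5·2.95/5.0²) / 0.2260 = 2.8637.
Interval: 2.8637 ± 0.994 × 2.1034 → [0.772, 4.955].

[0.772, 4.955]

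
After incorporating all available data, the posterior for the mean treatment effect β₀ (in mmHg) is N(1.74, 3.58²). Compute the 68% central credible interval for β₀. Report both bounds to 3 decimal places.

The posterior is symmetric, so the 68% equal-tailed interval is β₀ = 1.74 ± z·3.58 with z = 0.994.
Half-width: 0.994 × 3.58 = 3.560.
1.74 − 3.560 = -1.820; 1.74 + 3.560 = 5.300.

[-1.820, 5.300]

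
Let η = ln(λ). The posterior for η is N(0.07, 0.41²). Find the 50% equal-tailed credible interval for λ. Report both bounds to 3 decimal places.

On the log scale the 50% interval is 0.07 ± 0.674 × 0.41 = [-0.2065, 0.3465].
Exponentiate: [e^-0.2065, e^0.3465] = [0.813, 1.414].

[0.813, 1.414]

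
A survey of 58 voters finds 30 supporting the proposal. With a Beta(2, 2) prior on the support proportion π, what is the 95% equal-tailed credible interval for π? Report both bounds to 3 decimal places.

Posterior: Beta(2+30, 2+28) = Beta(32, 30).
Equal-tailed 95% interval: the 0.025 and 0.975 quantiles of Beta(32, 30).
Posterior mean ≈ 0.516, SD ≈ 0.063; a Normal approximation gives roughly [0.393, 0.640].
Exact: F⁻¹(0.025) = 0.393; F⁻¹(0.975) = 0.639.

[0.393, 0.639]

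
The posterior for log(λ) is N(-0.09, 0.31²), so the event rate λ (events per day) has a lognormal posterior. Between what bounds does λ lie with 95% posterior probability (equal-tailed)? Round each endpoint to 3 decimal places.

[0.498, 1.678]

On the log scale the 95% interval is -0.09 ± 1.960 × 0.31 = [-0.6976, 0.5176].
Exponentiate: [e^-0.6976, e^0.5176] = [0.498, 1.678].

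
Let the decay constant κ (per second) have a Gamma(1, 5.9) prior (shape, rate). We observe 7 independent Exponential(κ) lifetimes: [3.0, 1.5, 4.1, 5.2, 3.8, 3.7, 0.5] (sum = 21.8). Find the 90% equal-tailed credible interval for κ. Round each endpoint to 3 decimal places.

Posterior: Gamma(1+7, 5.9+21.8) = Gamma(8, 27.7) (shape, rate).
Equal-tailed 90% interval: Gamma(8, 27.7) quantiles at 0.05 and 0.95.
Posterior mean ≈ 0.289, SD ≈ 0.102; a Normal approximation gives roughly [0.121, 0.457].
Exact: lower = 0.144; upper = 0.475.

[0.144, 0.475]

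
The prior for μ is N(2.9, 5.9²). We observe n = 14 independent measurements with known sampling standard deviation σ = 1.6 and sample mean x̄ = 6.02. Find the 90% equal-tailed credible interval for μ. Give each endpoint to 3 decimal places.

[5.302, 6.705]

Posterior precision = 1/5.9² + 14/1.6² = 0.0287 + 5.4687 = 5.4975, so posterior SD = 0.4265.
Posterior mean = (2.9/5.9² + 14·6.02/1.6²) / 5.4975 = 6.0037.
Interval: 6.0037 ± 1.645 × 0.4265 → [5.302, 6.705].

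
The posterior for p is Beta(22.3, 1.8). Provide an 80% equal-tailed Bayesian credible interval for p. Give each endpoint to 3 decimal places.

[0.854, 0.981]

Posterior: Beta(22.3, 1.8).
Equal-tailed 80% interval: the 0.1 and 0.9 quantiles of Beta(22.3, 1.8).
Posterior mean ≈ 0.925, SD ≈ 0.052; a Normal approximation gives roughly [0.858, 0.993].
Exact: F⁻¹(0.1) = 0.854; F⁻¹(0.9) = 0.981.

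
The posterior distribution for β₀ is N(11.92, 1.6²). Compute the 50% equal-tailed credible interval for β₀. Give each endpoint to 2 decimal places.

The posterior is symmetric, so the 50% equal-tailed interval is β₀ = 11.92 ± z·1.6 with z = 0.674.
Half-width: 0.674 × 1.6 = 1.08.
11.92 − 1.08 = 10.84; 11.92 + 1.08 = 13.00.

[10.84, 13.00]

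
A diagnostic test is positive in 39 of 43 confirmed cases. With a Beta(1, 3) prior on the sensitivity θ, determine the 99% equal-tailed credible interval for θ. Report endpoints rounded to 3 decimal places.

Posterior: Beta(1+39, 3+4) = Beta(40, 7).
Equal-tailed 99% interval: the 0.005 and 0.995 quantiles of Beta(40, 7).
Posterior mean ≈ 0.851, SD ≈ 0.051; a Normal approximation gives roughly [0.719, 0.983].
Exact: F⁻¹(0.005) = 0.694; F⁻¹(0.995) = 0.954.

[0.694, 0.954]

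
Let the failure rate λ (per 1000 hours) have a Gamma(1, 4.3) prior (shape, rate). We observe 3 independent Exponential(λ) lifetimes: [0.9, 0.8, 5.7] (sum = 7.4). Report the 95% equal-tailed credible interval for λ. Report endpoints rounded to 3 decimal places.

Posterior: Gamma(1+3, 4.3+7.4) = Gamma(4, 11.7) (shape, rate).
Equal-tailed 95% interval: Gamma(4, 11.7) quantiles at 0.025 and 0.975.
Posterior mean ≈ 0.342, SD ≈ 0.171; a Normal approximation gives roughly [0.007, 0.677].
Exact: lower = 0.093; upper = 0.749.

[0.093, 0.749]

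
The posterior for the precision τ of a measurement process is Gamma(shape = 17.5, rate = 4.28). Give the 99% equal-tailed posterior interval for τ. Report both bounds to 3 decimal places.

[2.008, 7.041]

Posterior: Gamma(shape 17.5, rate 4.28).
Equal-tailed 99% interval: Gamma(17.5, 4.28) quantiles at 0.005 and 0.995.
Posterior mean ≈ 4.089, SD ≈ 0.977; a Normal approximation gives roughly [1.571, 6.606].
Exact: lower = 2.008; upper = 7.041.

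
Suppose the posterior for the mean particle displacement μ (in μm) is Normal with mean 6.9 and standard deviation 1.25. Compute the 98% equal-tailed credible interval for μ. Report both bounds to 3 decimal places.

[3.992, 9.808]

The posterior is symmetric, so the 98% equal-tailed interval is μ = 6.9 ± z·1.25 with z = 2.326.
Half-width: 2.326 × 1.25 = 2.908.
6.9 − 2.908 = 3.992; 6.9 + 2.908 = 9.808.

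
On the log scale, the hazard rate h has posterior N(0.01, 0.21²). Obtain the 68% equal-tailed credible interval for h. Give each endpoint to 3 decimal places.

[0.820, 1.245]

On the log scale the 68% interval is 0.01 ± 0.994 × 0.21 = [-0.1988, 0.2188].
Exponentiate: [e^-0.1988, e^0.2188] = [0.820, 1.245].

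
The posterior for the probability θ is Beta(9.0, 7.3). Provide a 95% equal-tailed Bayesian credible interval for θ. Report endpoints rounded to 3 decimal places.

Posterior: Beta(9.0, 7.3).
Equal-tailed 95% interval: the 0.025 and 0.975 quantiles of Beta(9.0, 7.3).
Posterior mean ≈ 0.552, SD ≈ 0.120; a Normal approximation gives roughly [0.318, 0.786].
Exact: F⁻¹(0.025) = 0.315; F⁻¹(0.975) = 0.777.

[0.315, 0.777]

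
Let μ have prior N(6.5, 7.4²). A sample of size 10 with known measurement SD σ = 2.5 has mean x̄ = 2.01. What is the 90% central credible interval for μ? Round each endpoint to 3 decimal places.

[0.768, 3.354]

Posterior precision = 1/7.4² + 10/2.5² = 0.0183 + 1.6000 = 1.6183, so posterior SD = 0.7861.
Posterior mean = (6.5/7.4² + 10·2.01/2.5²) / 1.6183 = 2.0607.
Interval: 2.0607 ± 1.645 × 0.7861 → [0.768, 3.354].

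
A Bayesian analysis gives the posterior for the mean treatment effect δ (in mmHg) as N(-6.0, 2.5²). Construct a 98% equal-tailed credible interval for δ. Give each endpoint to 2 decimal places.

[-11.82, -0.18]

The posterior is symmetric, so the 98% equal-tailed interval is δ = -6.0 ± z·2.5 with z = 2.326.
Half-width: 2.326 × 2.5 = 5.82.
-6.0 − 5.82 = -11.82; -6.0 + 5.82 = -0.18.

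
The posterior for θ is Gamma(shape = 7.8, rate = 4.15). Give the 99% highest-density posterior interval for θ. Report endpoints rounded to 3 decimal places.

The posterior is unimodal and skewed, so the HPD interval has equal density at both endpoints and is the shortest 99% interval.
Solving f(0.495) = f(3.862) with F(3.862) − F(0.495) = 0.99 gives [0.495, 3.862].
For comparison, the equal-tailed interval is [0.593, 4.058]; the HPD is narrower and shifted toward the mode.

[0.495, 3.862]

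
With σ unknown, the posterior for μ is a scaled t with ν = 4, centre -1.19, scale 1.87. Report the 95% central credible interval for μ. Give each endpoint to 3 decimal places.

The t_4 distribution is symmetric; the 95% interval is -1.19 ± t·1.87 with t_{0.975,4} = 2.776.
Half-width: 2.776 × 1.87 = 5.192.
-1.19 − 5.192 = -6.382; -1.19 + 5.192 = 4.002.

[-6.382, 4.002]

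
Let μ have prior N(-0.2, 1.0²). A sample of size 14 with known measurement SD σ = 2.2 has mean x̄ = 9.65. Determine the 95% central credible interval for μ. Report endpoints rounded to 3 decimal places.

[6.126, 8.113]

Posterior precision = 1/1.0² + 14/2.2² = 1.0000 + 2.8926 = 3.8926, so posterior SD = 0.5069.
Posterior mean = (-0.2/1.0² + 14·9.65/2.2²) / 3.8926 = 7.1195.
Interval: 7.1195 ± 1.960 × 0.5069 → [6.126, 8.113].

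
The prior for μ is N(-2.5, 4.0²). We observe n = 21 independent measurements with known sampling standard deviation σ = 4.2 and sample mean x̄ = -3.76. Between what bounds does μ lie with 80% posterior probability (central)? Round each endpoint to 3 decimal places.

Posterior precision = 1/4.0² + 21/4.2² = 0.0625 + 1.1905 = 1.2530, so posterior SD = 0.8934.
Posterior mean = (-2.5/4.0² + 21·-3.76/4.2²) / 1.2530 = -3.6971.
Interval: -3.6971 ± 1.282 × 0.8934 → [-4.842, -2.552].

[-4.842, -2.552]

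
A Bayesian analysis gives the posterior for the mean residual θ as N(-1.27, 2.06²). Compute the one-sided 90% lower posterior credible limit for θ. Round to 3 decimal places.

-3.910

Need L with P(θ ≥ L) = 0.90: L = -1.27 − z_{0.1}·2.06.
z = 1.282; L = -1.27 − 1.282 × 2.06 = -3.910.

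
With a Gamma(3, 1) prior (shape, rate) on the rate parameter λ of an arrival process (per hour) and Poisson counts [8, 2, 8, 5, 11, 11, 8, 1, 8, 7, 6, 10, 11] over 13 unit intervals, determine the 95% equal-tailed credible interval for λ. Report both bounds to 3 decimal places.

Posterior: Gamma(3+96, 1+13) = Gamma(99, 14) (shape, rate).
Equal-tailed 95% interval: Gamma(99, 14) quantiles at 0.025 and 0.975.
Posterior mean ≈ 7.071, SD ≈ 0.711; a Normal approximation gives roughly [5.678, 8.464].
Exact: lower = 5.747; upper = 8.531.

[5.747, 8.531]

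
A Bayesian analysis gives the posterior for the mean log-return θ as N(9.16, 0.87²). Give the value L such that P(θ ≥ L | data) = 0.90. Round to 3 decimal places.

Need L with P(θ ≥ L) = 0.90: L = 9.16 − z_{0.1}·0.87.
z = 1.282; L = 9.16 − 1.282 × 0.87 = 8.045.

8.045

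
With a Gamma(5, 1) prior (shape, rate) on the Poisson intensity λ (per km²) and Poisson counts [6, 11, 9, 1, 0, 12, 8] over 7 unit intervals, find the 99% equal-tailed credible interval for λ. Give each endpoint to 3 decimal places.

Posterior: Gamma(5+47, 1+7) = Gamma(52, 8) (shape, rate).
Equal-tailed 99% interval: Gamma(52, 8) quantiles at 0.005 and 0.995.
Posterior mean ≈ 6.500, SD ≈ 0.901; a Normal approximation gives roughly [4.178, 8.822].
Exact: lower = 4.413; upper = 9.056.

[4.413, 9.056]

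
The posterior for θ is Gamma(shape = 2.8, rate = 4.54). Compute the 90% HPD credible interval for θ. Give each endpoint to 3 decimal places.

The posterior is unimodal and skewed, so the HPD interval has equal density at both endpoints and is the shortest 90% interval.
Solving f(0.078) = f(1.140) with F(1.140) − F(0.078) = 0.90 gives [0.078, 1.140].
For comparison, the equal-tailed interval is [0.158, 1.320]; the HPD is narrower and shifted toward the mode.

[0.078, 1.140]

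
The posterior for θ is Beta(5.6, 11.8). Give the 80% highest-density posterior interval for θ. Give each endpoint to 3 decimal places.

[0.171, 0.452]

The posterior is unimodal and skewed, so the HPD interval has equal density at both endpoints and is the shortest 80% interval.
Solving f(0.171) = f(0.452) with F(0.452) − F(0.171) = 0.80 gives [0.171, 0.452].
For comparison, the equal-tailed interval is [0.185, 0.468]; the HPD is narrower and shifted toward the mode.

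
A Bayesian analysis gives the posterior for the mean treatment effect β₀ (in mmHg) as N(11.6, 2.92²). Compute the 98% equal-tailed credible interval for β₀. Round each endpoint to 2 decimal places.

The posterior is symmetric, so the 98% equal-tailed interval is β₀ = 11.6 ± z·2.92 with z = 2.326.
Half-width: 2.326 × 2.92 = 6.79.
11.6 − 6.79 = 4.81; 11.6 + 6.79 = 18.39.

[4.81, 18.39]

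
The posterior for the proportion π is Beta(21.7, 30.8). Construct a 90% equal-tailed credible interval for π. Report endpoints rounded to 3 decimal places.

[0.304, 0.526]

Posterior: Beta(21.7, 30.8).
Equal-tailed 90% interval: the 0.05 and 0.95 quantiles of Beta(21.7, 30.8).
Posterior mean ≈ 0.413, SD ≈ 0.067; a Normal approximation gives roughly [0.303, 0.524].
Exact: F⁻¹(0.05) = 0.304; F⁻¹(0.95) = 0.526.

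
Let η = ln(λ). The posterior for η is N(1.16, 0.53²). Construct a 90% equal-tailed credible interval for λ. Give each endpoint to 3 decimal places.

On the log scale the 90% interval is 1.16 ± 1.645 × 0.53 = [0.2882, 2.0318].
Exponentiate: [e^0.2882, e^2.0318] = [1.334, 7.628].

[1.334, 7.628]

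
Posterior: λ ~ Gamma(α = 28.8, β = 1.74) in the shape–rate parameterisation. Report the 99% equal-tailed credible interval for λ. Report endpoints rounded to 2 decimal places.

[9.69, 25.57]

Posterior: Gamma(shape 28.8, rate 1.74).
Equal-tailed 99% interval: Gamma(28.8, 1.74) quantiles at 0.005 and 0.995.
Posterior mean ≈ 16.55, SD ≈ 3.08; a Normal approximation gives roughly [8.61, 24.50].
Exact: lower = 9.69; upper = 25.57.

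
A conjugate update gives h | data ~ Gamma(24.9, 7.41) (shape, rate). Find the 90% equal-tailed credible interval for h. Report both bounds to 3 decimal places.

Posterior: Gamma(shape 24.9, rate 7.41).
Equal-tailed 90% interval: Gamma(24.9, 7.41) quantiles at 0.05 and 0.95.
Posterior mean ≈ 3.360, SD ≈ 0.673; a Normal approximation gives roughly [2.253, 4.468].
Exact: lower = 2.335; upper = 4.539.

[2.335, 4.539]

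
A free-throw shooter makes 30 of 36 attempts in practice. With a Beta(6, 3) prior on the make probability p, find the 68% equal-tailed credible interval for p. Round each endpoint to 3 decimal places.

[0.741, 0.859]

Posterior: Beta(6+30, 3+6) = Beta(36, 9).
Equal-tailed 68% interval: the 0.16 and 0.84 quantiles of Beta(36, 9).
Posterior mean ≈ 0.800, SD ≈ 0.059; a Normal approximation gives roughly [0.741, 0.859].
Exact: F⁻¹(0.16) = 0.741; F⁻¹(0.84) = 0.859.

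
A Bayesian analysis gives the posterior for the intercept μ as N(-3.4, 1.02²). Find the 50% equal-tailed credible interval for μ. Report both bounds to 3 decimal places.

[-4.088, -2.712]

The posterior is symmetric, so the 50% equal-tailed interval is μ = -3.4 ± z·1.02 with z = 0.674.
Half-width: 0.674 × 1.02 = 0.688.
-3.4 − 0.688 = -4.088; -3.4 + 0.688 = -2.712.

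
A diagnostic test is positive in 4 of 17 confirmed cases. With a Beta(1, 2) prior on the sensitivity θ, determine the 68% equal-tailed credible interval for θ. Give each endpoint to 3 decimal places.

Posterior: Beta(1+4, 2+13) = Beta(5, 15).
Equal-tailed 68% interval: the 0.16 and 0.84 quantiles of Beta(5, 15).
Posterior mean ≈ 0.250, SD ≈ 0.094; a Normal approximation gives roughly [0.156, 0.344].
Exact: F⁻¹(0.16) = 0.155; F⁻¹(0.84) = 0.345.

[0.155, 0.345]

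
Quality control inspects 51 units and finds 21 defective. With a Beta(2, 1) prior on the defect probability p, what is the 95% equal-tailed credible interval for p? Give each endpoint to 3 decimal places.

Posterior: Beta(2+21, 1+30) = Beta(23, 31).
Equal-tailed 95% interval: the 0.025 and 0.975 quantiles of Beta(23, 31).
Posterior mean ≈ 0.426, SD ≈ 0.067; a Normal approximation gives roughly [0.295, 0.557].
Exact: F⁻¹(0.025) = 0.298; F⁻¹(0.975) = 0.559.

[0.298, 0.559]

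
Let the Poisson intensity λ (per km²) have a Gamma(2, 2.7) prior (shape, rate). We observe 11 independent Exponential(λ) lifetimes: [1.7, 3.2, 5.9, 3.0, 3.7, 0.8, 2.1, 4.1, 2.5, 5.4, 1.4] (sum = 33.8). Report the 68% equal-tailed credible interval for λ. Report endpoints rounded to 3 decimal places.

Posterior: Gamma(2+11, 2.7+33.8) = Gamma(13, 36.5) (shape, rate).
Equal-tailed 68% interval: Gamma(13, 36.5) quantiles at 0.16 and 0.84.
Posterior mean ≈ 0.356, SD ≈ 0.099; a Normal approximation gives roughly [0.258, 0.454].
Exact: lower = 0.259; upper = 0.453.

[0.259, 0.453]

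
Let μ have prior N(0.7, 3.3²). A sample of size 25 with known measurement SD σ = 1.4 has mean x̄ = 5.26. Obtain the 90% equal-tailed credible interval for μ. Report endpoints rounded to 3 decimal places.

[4.768, 5.686]

Posterior precision = 1/3.3² + 25/1.4² = 0.0918 + 12.7551 = 12.8469, so posterior SD = 0.2790.
Posterior mean = (0.7/3.3² + 25·5.26/1.4²) / 12.8469 = 5.2274.
Interval: 5.2274 ± 1.645 × 0.2790 → [4.768, 5.686].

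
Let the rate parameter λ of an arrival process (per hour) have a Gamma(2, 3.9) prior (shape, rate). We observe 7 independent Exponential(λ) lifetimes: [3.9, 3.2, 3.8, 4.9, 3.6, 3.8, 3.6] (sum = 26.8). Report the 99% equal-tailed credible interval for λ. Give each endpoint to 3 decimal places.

Posterior: Gamma(2+7, 3.9+26.8) = Gamma(9, 30.7) (shape, rate).
Equal-tailed 99% interval: Gamma(9, 30.7) quantiles at 0.005 and 0.995.
Posterior mean ≈ 0.293, SD ≈ 0.098; a Normal approximation gives roughly [0.041, 0.545].
Exact: lower = 0.102; upper = 0.605.

[0.102, 0.605]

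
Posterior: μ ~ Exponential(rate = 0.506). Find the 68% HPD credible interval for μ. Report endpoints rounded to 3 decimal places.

[0.000, 2.252]

The exponential density is strictly decreasing on [0, ∞), so the HPD interval is anchored at 0: [0, q] with P(μ ≤ q) = 0.68.
q = −ln(1 − 0.68) / 0.506 = 1.1394 / 0.506 = 2.252.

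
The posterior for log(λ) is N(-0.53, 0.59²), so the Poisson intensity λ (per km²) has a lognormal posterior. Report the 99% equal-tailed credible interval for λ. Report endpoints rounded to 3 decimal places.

[0.129, 2.691]

On the log scale the 99% interval is -0.53 ± 2.576 × 0.59 = [-2.0497, 0.9897].
Exponentiate: [e^-2.0497, e^0.9897] = [0.129, 2.691].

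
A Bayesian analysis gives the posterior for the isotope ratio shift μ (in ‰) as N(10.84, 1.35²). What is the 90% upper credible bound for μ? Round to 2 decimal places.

Need U with P(μ ≤ U) = 0.90: U = 10.84 + z_{0.1}·1.35.
z = 1.282; U = 10.84 + 1.282 × 1.35 = 12.57.

12.57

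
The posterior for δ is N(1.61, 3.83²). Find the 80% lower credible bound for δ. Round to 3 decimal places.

Need L with P(δ ≥ L) = 0.80: L = 1.61 − z_{0.2}·3.83.
z = 0.842; L = 1.61 − 0.842 × 3.83 = -1.613.

-1.613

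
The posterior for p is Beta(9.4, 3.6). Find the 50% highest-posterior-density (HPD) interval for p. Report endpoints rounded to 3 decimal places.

[0.676, 0.839]

The posterior is unimodal and skewed, so the HPD interval has equal density at both endpoints and is the shortest 50% interval.
Solving f(0.676) = f(0.839) with F(0.839) − F(0.676) = 0.50 gives [0.676, 0.839].
For comparison, the equal-tailed interval is [0.646, 0.812]; the HPD is narrower and shifted toward the mode.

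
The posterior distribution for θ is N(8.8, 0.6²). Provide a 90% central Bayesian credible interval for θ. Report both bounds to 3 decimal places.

[7.813, 9.787]

The posterior is symmetric, so the 90% equal-tailed interval is θ = 8.8 ± z·0.6 with z = 1.645.
Half-width: 1.645 × 0.6 = 0.987.
8.8 − 0.987 = 7.813; 8.8 + 0.987 = 9.787.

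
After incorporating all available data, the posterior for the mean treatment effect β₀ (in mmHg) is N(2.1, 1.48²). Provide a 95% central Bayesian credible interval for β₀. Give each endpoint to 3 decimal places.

[-0.801, 5.001]

The posterior is symmetric, so the 95% equal-tailed interval is β₀ = 2.1 ± z·1.48 with z = 1.960.
Half-width: 1.960 × 1.48 = 2.901.
2.1 − 2.901 = -0.801; 2.1 + 2.901 = 5.001.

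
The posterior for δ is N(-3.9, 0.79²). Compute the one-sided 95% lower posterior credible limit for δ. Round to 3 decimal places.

-5.199

Need L with P(δ ≥ L) = 0.95: L = -3.9 − z_{0.05}·0.79.
z = 1.645; L = -3.9 − 1.645 × 0.79 = -5.199.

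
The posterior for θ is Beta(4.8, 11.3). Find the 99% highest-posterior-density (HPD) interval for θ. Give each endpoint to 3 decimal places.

[0.061, 0.594]

The posterior is unimodal and skewed, so the HPD interval has equal density at both endpoints and is the shortest 99% interval.
Solving f(0.061) = f(0.594) with F(0.594) − F(0.061) = 0.99 gives [0.061, 0.594].
For comparison, the equal-tailed interval is [0.073, 0.612]; the HPD is narrower and shifted toward the mode.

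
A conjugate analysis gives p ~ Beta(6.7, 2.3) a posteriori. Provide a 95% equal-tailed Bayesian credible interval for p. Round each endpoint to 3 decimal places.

Posterior: Beta(6.7, 2.3).
Equal-tailed 95% interval: the 0.025 and 0.975 quantiles of Beta(6.7, 2.3).
Posterior mean ≈ 0.744, SD ≈ 0.138; a Normal approximation gives roughly [0.474, 1.015].
Exact: F⁻¹(0.025) = 0.434; F⁻¹(0.975) = 0.954.

[0.434, 0.954]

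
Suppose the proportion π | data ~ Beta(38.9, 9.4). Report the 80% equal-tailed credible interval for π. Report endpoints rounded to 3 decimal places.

[0.730, 0.875]

Posterior: Beta(38.9, 9.4).
Equal-tailed 80% interval: the 0.1 and 0.9 quantiles of Beta(38.9, 9.4).
Posterior mean ≈ 0.805, SD ≈ 0.056; a Normal approximation gives roughly [0.733, 0.878].
Exact: F⁻¹(0.1) = 0.730; F⁻¹(0.9) = 0.875.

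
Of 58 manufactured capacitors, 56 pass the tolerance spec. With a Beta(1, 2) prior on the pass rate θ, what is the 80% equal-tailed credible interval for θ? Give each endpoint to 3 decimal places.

Posterior: Beta(1+56, 2+2) = Beta(57, 4).
Equal-tailed 80% interval: the 0.1 and 0.9 quantiles of Beta(57, 4).
Posterior mean ≈ 0.934, SD ≈ 0.031; a Normal approximation gives roughly [0.894, 0.975].
Exact: F⁻¹(0.1) = 0.892; F⁻¹(0.9) = 0.971.

[0.892, 0.971]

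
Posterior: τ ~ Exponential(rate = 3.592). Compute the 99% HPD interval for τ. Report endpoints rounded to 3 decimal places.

[0.000, 1.282]

The exponential density is strictly decreasing on [0, ∞), so the HPD interval is anchored at 0: [0, q] with P(τ ≤ q) = 0.99.
q = −ln(1 − 0.99) / 3.592 = 4.6052 / 3.592 = 1.282.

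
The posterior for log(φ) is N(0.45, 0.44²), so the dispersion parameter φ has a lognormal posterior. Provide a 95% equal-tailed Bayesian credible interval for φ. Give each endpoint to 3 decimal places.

[0.662, 3.715]

On the log scale the 95% interval is 0.45 ± 1.960 × 0.44 = [-0.4124, 1.3124].
Exponentiate: [e^-0.4124, e^1.3124] = [0.662, 3.715].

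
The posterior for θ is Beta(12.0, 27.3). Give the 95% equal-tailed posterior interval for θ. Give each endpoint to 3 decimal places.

Posterior: Beta(12.0, 27.3).
Equal-tailed 95% interval: the 0.025 and 0.975 quantiles of Beta(12.0, 27.3).
Posterior mean ≈ 0.305, SD ≈ 0.073; a Normal approximation gives roughly [0.163, 0.448].
Exact: F⁻¹(0.025) = 0.174; F⁻¹(0.975) = 0.456.

[0.174, 0.456]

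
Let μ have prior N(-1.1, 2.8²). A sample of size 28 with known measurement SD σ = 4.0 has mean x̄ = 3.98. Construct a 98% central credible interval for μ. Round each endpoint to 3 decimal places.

[1.937, 5.333]

Posterior precision = 1/2.8² + 28/4.0² = 0.1276 + 1.7500 = 1.8776, so posterior SD = 0.7298.
Posterior mean = (-1.1/2.8² + 28·3.98/4.0²) / 1.8776 = 3.6349.
Interval: 3.6349 ± 2.326 × 0.7298 → [1.937, 5.333].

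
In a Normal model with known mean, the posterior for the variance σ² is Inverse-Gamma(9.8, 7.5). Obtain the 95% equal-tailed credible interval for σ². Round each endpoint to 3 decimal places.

Inverse-Gamma(9.8, 7.5) quantiles: F⁻¹(0.025) and F⁻¹(0.975).
Equivalently, 1/σ² ~ Gamma(9.8, rate = 7.5); invert its 0.975 and 0.025 quantiles.
Posterior mean ≈ 0.852, SD ≈ 0.305; a Normal approximation gives roughly [0.254, 1.450].
Exact: lower = 0.446; upper = 1.610.

[0.446, 1.610]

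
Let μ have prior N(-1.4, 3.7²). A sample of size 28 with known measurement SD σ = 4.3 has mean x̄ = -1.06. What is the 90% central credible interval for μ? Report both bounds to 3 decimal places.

Posterior precision = 1/3.7² + 28/4.3² = 0.0730 + 1.5143 = 1.5874, so posterior SD = 0.7937.
Posterior mean = (-1.4/3.7² + 28·-1.06/4.3²) / 1.5874 = -1.0756.
Interval: -1.0756 ± 1.645 × 0.7937 → [-2.381, 0.230].

[-2.381, 0.230]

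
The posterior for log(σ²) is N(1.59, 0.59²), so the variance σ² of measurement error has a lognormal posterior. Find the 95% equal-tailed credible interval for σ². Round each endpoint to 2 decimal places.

On the log scale the 95% interval is 1.59 ± 1.960 × 0.59 = [0.4336, 2.7464].
Exponentiate: [e^0.4336, e^2.7464] = [1.54, 15.59].

[1.54, 15.59]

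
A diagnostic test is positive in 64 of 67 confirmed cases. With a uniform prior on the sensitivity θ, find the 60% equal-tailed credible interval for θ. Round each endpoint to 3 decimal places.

[0.920, 0.966]

Posterior: Beta(1+64, 1+3) = Beta(65, 4).
Equal-tailed 60% interval: the 0.2 and 0.8 quantiles of Beta(65, 4).
Posterior mean ≈ 0.942, SD ≈ 0.028; a Normal approximation gives roughly [0.919, 0.966].
Exact: F⁻¹(0.2) = 0.920; F⁻¹(0.8) = 0.966.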